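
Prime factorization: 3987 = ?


3987 / 3 = 1329
1329 / 3 = 443
443 / 443 = 1
3987 = 3^2 × 443


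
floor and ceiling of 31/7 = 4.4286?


31/7 = 4.4286
floor = 4
ceil = 5

floor = 4, ceil = 5


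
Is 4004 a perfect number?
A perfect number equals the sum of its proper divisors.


Proper divisors of 4004: 1, 2, 4, 7, 11, 13, 14, 22, 26, 28, 44, 52, 77, 91, 143, 154, 182, 286, 308, 364, 572, 1001, 2002
Sum = 1 + 2 + 4 + 7 + 11 + 13 + 14 + 22 + 26 + 28 + 44 + 52 + 77 + 91 + 143 + 154 + 182 + 286 + 308 + 364 + 572 + 1001 + 2002 = 5404

No, 4004 is not perfect (5404 ≠ 4004)


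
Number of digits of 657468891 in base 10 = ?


657468891 has 9 digits in base 10
floor(log10(657468891)) + 1 = floor(8.8179) + 1 = 9

9 digits (base 10)


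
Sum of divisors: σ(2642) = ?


Divisors of 2642: 1, 2, 1321, 2642
Sum = 1 + 2 + 1321 + 2642 = 3966

σ(2642) = 3966


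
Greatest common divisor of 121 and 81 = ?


121 = 1 * 81 + 40
81 = 2 * 40 + 1
40 = 40 * 1 + 0
GCD = 1


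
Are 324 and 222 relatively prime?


Euclidean algorithm:
324 = 1 * 222 + 102
222 = 2 * 102 + 18
102 = 5 * 18 + 12
18 = 1 * 12 + 6
12 = 2 * 6 + 0
GCD(324, 222) = 6

No, not coprime (GCD = 6)


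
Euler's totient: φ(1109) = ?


1109 = 1109
Prime factors: 1109
φ(1109) = 1109 × (1-1/1109)
= 1109 × 1108/1109 = 1108

φ(1109) = 1108


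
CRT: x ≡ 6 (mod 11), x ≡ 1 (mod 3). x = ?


M = 11*3 = 33
M1 = M/11 = 3, M2 = M/3 = 11
M1^(-1) mod 11 = 4, M2^(-1) mod 3 = 2
x = 6*3*4 + 1*11*2 = 94
94 mod 33 = 28
Check: 28 mod 11 = 6 ✓, 28 mod 3 = 1 ✓

x ≡ 28 (mod 33)


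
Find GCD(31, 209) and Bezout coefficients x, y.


Tabular extended Euclidean (each row: r = 31*s + 209*t):
r=31, s=1, t=0
r=209, s=0, t=1
q=0: r=31, s=1, t=0   [31*(1) + 209*(0) = 31]
q=6: r=23, s=-6, t=1   [31*(-6) + 209*(1) = 23]
q=1: r=8, s=7, t=-1   [31*(7) + 209*(-1) = 8]
q=2: r=7, s=-20, t=3   [31*(-20) + 209*(3) = 7]
q=1: r=1, s=27, t=-4   [31*(27) + 209*(-4) = 1]
q=7: r=0, s=-209, t=31   [31*(-209) + 209*(31) = 0]
GCD = 1; from the row with r=1: x=27, y=-4
Check: 31*(27) + 209*(-4) = 837 - 836 = 1

GCD = 1, x = 27, y = -4


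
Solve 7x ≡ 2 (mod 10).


GCD(7, 10) = 1, unique solution
a^(-1) mod 10 = 3
x = 3 * 2 mod 10 = 6

x ≡ 6 (mod 10)


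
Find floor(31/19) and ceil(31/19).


31/19 = 1.6316
floor = 1
ceil = 2

floor = 1, ceil = 2


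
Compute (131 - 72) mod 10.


131 - 72 = 59
59 mod 10 = 9


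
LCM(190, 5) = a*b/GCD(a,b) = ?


GCD(190, 5) = 5
LCM = 190*5/5 = 950/5 = 190

LCM = 190


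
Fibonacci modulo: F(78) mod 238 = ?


F(k) mod 238 for k=1..78:
1, 1, 2, 3, 5, 8, 13, 21, 34, 55, 89, 144, 233, 139, 134, 35, 169, 204, 135, 101, 236, 99, 97, 196, 55, 13, 68, 81, 149, 230, 141, 133, 36, 169, 205, 136, 103, 1, 104, 105, 209, 76, 47, 123, 170, 55, 225, 42, 29, 71, 100, 171, 33, 204, 237, 203, 202, 167, 131, 60, 191, 13, 204, 217, 183, 162, 107, 31, 138, 169, 69, 0, 69, 69, 138, 207, 107, 76
F(78) mod 238 = 76


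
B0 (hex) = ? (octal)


B0 (base 16) = 176 (decimal)
176 (decimal) = 260 (base 8)


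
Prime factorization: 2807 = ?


2807 / 7 = 401
401 / 401 = 1
2807 = 7 × 401


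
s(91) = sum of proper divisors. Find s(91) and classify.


Proper divisors: 1, 7, 13
Sum = 1 + 7 + 13 = 21
21 < 91 → deficient

s(91) = 21 (deficient)


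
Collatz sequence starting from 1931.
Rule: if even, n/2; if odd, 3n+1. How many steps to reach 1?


1931 → 5794 → 2897 → 8692 → 4346 → 2173 → 6520 → 3260 → 1630 → 815 → 2446 → 1223 → 3670 → 1835 → 5506 → 2753 → 8260 → 4130 → 2065 → 6196 → 3098 → 1549 → 4648 → 2324 → 1162 → 581 → 1744 → 872 → 436 → 218 → 109 → 328 → 164 → 82 → 41 → 124 → 62 → 31 → 94 → 47 → 142 → 71 → 214 → 107 → 322 → 161 → 484 → 242 → 121 → 364 → 182 → 91 → 274 → 137 → 412 → 206 → 103 → 310 → 155 → 466 → 233 → 700 → 350 → 175 → 526 → 263 → 790 → 395 → 1186 → 593 → 1780 → 890 → 445 → 1336 → 668 → 334 → 167 → 502 → 251 → 754 → 377 → 1132 → 566 → 283 → 850 → 425 → 1276 → 638 → 319 → 958 → 479 → 1438 → 719 → 2158 → 1079 → 3238 → 1619 → 4858 → 2429 → 7288 → 3644 → 1822 → 911 → 2734 → 1367 → 4102 → 2051 → 6154 → 3077 → 9232 → 4616 → 2308 → 1154 → 577 → 1732 → 866 → 433 → 1300 → 650 → 325 → 976 → 488 → 244 → 122 → 61 → 184 → 92 → 46 → 23 → 70 → 35 → 106 → 53 → 160 → 80 → 40 → 20 → 10 → 5 → 16 → 8 → 4 → 2 → 1
Total steps = 143

143 steps


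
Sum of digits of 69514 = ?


6 + 9 + 5 + 1 + 4 = 25


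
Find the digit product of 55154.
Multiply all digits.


5 × 5 × 1 × 5 × 4 = 500


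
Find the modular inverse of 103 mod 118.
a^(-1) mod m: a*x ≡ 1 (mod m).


Use the extended Euclidean algorithm on (118, 103); each row r = 118*s + 103*t:
r=118, s=1, t=0
r=103, s=0, t=1
q=1: r=15, s=1, t=-1   [118*(1) + 103*(-1) = 15]
q=6: r=13, s=-6, t=7   [118*(-6) + 103*(7) = 13]
q=1: r=2, s=7, t=-8   [118*(7) + 103*(-8) = 2]
q=6: r=1, s=-48, t=55   [118*(-48) + 103*(55) = 1]
q=2: r=0, s=103, t=-118   [118*(103) + 103*(-118) = 0]
GCD = 1 with t = 55, so 103*(55) ≡ 1 (mod 118)
Inverse = 55 mod 118 = 55
Check: 103 * 55 = 5665 ≡ 1 (mod 118)

103^(-1) ≡ 55 (mod 118)


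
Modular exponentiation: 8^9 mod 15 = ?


8^1 mod 15 = 8
8^2 mod 15 = 4
8^3 mod 15 = 2
8^4 mod 15 = 1
8^5 mod 15 = 8
8^6 mod 15 = 4
8^7 mod 15 = 2
8^8 mod 15 = 1
8^9 mod 15 = 8


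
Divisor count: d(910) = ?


910 = 2^1 × 5^1 × 7^1 × 13^1
d(910) = (1+1) × (1+1) × (1+1) × (1+1) = 16

16 divisors


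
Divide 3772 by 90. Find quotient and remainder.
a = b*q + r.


3772 = 90 * 41 + 82
Check: 3690 + 82 = 3772

q = 41, r = 82


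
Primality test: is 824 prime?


824 / 2 = 412 (exact division)
824 is NOT prime.

No, 824 is not prime


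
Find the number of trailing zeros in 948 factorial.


floor(948/5) = 189
floor(948/25) = 37
floor(948/125) = 7
floor(948/625) = 1
Total = 234

234 trailing zeros


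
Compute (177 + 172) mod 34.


177 + 172 = 349
349 mod 34 = 9


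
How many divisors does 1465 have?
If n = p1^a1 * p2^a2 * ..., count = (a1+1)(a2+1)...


1465 = 5^1 × 293^1
d(1465) = (1+1) × (1+1) = 4

4 divisors


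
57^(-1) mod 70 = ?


Use the extended Euclidean algorithm on (70, 57); each row r = 70*s + 57*t:
r=70, s=1, t=0
r=57, s=0, t=1
q=1: r=13, s=1, t=-1   [70*(1) + 57*(-1) = 13]
q=4: r=5, s=-4, t=5   [70*(-4) + 57*(5) = 5]
q=2: r=3, s=9, t=-11   [70*(9) + 57*(-11) = 3]
q=1: r=2, s=-13, t=16   [70*(-13) + 57*(16) = 2]
q=1: r=1, s=22, t=-27   [70*(22) + 57*(-27) = 1]
q=2: r=0, s=-57, t=70   [70*(-57) + 57*(70) = 0]
GCD = 1 with t = -27, so 57*(-27) ≡ 1 (mod 70)
Inverse = -27 mod 70 = 43
Check: 57 * 43 = 2451 ≡ 1 (mod 70)

57^(-1) ≡ 43 (mod 70)


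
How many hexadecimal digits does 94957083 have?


94957083 in base 16 = 5A8EE1B
Number of digits = 7

7 digits (base 16)


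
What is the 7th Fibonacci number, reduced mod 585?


F(k) mod 585 for k=1..7:
1, 1, 2, 3, 5, 8, 13
F(7) mod 585 = 13


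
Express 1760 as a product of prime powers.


1760 / 2 = 880
880 / 2 = 440
440 / 2 = 220
220 / 2 = 110
110 / 2 = 55
55 / 5 = 11
11 / 11 = 1
1760 = 2^5 × 5 × 11


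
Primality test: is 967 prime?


Check divisors up to sqrt(967) = 31.0966
No divisors found.
967 is prime.

Yes, 967 is prime


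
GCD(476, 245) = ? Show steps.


476 = 1 * 245 + 231
245 = 1 * 231 + 14
231 = 16 * 14 + 7
14 = 2 * 7 + 0
GCD = 7


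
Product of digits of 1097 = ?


1 × 0 × 9 × 7 = 0


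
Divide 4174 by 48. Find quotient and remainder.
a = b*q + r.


4174 = 48 * 86 + 46
Check: 4128 + 46 = 4174

q = 86, r = 46


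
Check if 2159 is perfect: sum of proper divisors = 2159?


Proper divisors of 2159: 1, 17, 127
Sum = 1 + 17 + 127 = 145

No, 2159 is not perfect (145 ≠ 2159)


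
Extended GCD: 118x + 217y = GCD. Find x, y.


Tabular extended Euclidean (each row: r = 118*s + 217*t):
r=118, s=1, t=0
r=217, s=0, t=1
q=0: r=118, s=1, t=0   [118*(1) + 217*(0) = 118]
q=1: r=99, s=-1, t=1   [118*(-1) + 217*(1) = 99]
q=1: r=19, s=2, t=-1   [118*(2) + 217*(-1) = 19]
q=5: r=4, s=-11, t=6   [118*(-11) + 217*(6) = 4]
q=4: r=3, s=46, t=-25   [118*(46) + 217*(-25) = 3]
q=1: r=1, s=-57, t=31   [118*(-57) + 217*(31) = 1]
q=3: r=0, s=217, t=-118   [118*(217) + 217*(-118) = 0]
GCD = 1; from the row with r=1: x=-57, y=31
Check: 118*(-57) + 217*(31) = -6726 + 6727 = 1

GCD = 1, x = -57, y = 31


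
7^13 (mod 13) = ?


7^1 mod 13 = 7
7^2 mod 13 = 10
7^3 mod 13 = 5
7^4 mod 13 = 9
7^5 mod 13 = 11
7^6 mod 13 = 12
7^7 mod 13 = 6
7^8 mod 13 = 3
7^9 mod 13 = 8
7^10 mod 13 = 4
7^11 mod 13 = 2
7^12 mod 13 = 1
7^13 mod 13 = 7


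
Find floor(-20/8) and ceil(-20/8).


-20/8 = -2.5000
floor = -3
ceil = -2

floor = -3, ceil = -2


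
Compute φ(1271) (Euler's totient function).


1271 = 31 × 41
Prime factors: 31, 41
φ(1271) = 1271 × (1-1/31) × (1-1/41)
= 1271 × 30/31 × 40/41 = 1200

φ(1271) = 1200


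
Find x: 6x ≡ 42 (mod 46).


GCD(6, 46) = 2 divides 42
Divide: 3x ≡ 21 (mod 23)
x ≡ 7 (mod 23)


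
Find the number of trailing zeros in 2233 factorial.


floor(2233/5) = 446
floor(2233/25) = 89
floor(2233/125) = 17
floor(2233/625) = 3
Total = 555

555 trailing zeros


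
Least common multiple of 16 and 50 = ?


GCD(16, 50) = 2
LCM = 16*50/2 = 800/2 = 400

LCM = 400


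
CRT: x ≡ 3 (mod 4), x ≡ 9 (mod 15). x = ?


M = 4*15 = 60
M1 = M/4 = 15, M2 = M/15 = 4
M1^(-1) mod 4 = 3, M2^(-1) mod 15 = 4
x = 3*15*3 + 9*4*4 = 279
279 mod 60 = 39
Check: 39 mod 4 = 3 ✓, 39 mod 15 = 9 ✓

x ≡ 39 (mod 60)


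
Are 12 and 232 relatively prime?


Euclidean algorithm:
232 = 19 * 12 + 4
12 = 3 * 4 + 0
GCD(12, 232) = 4

No, not coprime (GCD = 4)


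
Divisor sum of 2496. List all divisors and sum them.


Divisors of 2496: 1, 2, 3, 4, 6, 8, 12, 13, 16, 24, 26, 32, 39, 48, 52, 64, 78, 96, 104, 156, 192, 208, 312, 416, 624, 832, 1248, 2496
Sum = 1 + 2 + 3 + 4 + 6 + 8 + 12 + 13 + 16 + 24 + 26 + 32 + 39 + 48 + 52 + 64 + 78 + 96 + 104 + 156 + 192 + 208 + 312 + 416 + 624 + 832 + 1248 + 2496 = 7112

σ(2496) = 7112


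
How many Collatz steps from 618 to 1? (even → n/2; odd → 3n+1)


618 → 309 → 928 → 464 → 232 → 116 → 58 → 29 → 88 → 44 → 22 → 11 → 34 → 17 → 52 → 26 → 13 → 40 → 20 → 10 → 5 → 16 → 8 → 4 → 2 → 1
Total steps = 25

25 steps


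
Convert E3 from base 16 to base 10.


E3 (base 16) = 227 (decimal)
227 (decimal) = 227 (base 10)


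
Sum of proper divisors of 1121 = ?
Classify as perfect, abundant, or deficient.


Proper divisors: 1, 19, 59
Sum = 1 + 19 + 59 = 79
79 < 1121 → deficient

s(1121) = 79 (deficient)


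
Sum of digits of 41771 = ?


4 + 1 + 7 + 7 + 1 = 20


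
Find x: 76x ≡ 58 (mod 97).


GCD(76, 97) = 1, unique solution
a^(-1) mod 97 = 60
x = 60 * 58 mod 97 = 85

x ≡ 85 (mod 97)


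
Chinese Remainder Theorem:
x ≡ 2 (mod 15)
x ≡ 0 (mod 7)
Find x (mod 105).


M = 15*7 = 105
M1 = M/15 = 7, M2 = M/7 = 15
M1^(-1) mod 15 = 13, M2^(-1) mod 7 = 1
x = 2*7*13 + 0*15*1 = 182
182 mod 105 = 77
Check: 77 mod 15 = 2 ✓, 77 mod 7 = 0 ✓

x ≡ 77 (mod 105)


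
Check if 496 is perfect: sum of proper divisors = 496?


Proper divisors of 496: 1, 2, 4, 8, 16, 31, 62, 124, 248
Sum = 1 + 2 + 4 + 8 + 16 + 31 + 62 + 124 + 248 = 496

Yes, 496 is perfect (496 = 496)


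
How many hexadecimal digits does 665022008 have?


665022008 in base 16 = 27A36E38
Number of digits = 8

8 digits (base 16)


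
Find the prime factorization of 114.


114 / 2 = 57
57 / 3 = 19
19 / 19 = 1
114 = 2 × 3 × 19


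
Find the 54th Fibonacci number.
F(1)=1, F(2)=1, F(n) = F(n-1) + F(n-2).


Sequence: 1, 1, 2, 3, 5, 8, 13, 21, 34, 55, 89, 144, 233, 377, 610, 987, 1597, 2584, 4181, 6765, 10946, 17711, 28657, 46368, 75025, 121393, 196418, 317811, 514229, 832040, 1346269, 2178309, 3524578, 5702887, 9227465, 14930352, 24157817, 39088169, 63245986, 102334155, 165580141, 267914296, 433494437, 701408733, 1134903170, 1836311903, 2971215073, 4807526976, 7778742049, 12586269025, 20365011074, 32951280099, 53316291173, 86267571272
F(54) = 86267571272


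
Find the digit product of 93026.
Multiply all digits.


9 × 3 × 0 × 2 × 6 = 0


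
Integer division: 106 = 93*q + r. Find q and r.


106 = 93 * 1 + 13
Check: 93 + 13 = 106

q = 1, r = 13


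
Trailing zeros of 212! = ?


floor(212/5) = 42
floor(212/25) = 8
floor(212/125) = 1
Total = 51

51 trailing zeros


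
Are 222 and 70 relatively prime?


Euclidean algorithm:
222 = 3 * 70 + 12
70 = 5 * 12 + 10
12 = 1 * 10 + 2
10 = 5 * 2 + 0
GCD(222, 70) = 2

No, not coprime (GCD = 2)


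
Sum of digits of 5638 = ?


5 + 6 + 3 + 8 = 22


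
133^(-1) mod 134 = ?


Use the extended Euclidean algorithm on (134, 133); each row r = 134*s + 133*t:
r=134, s=1, t=0
r=133, s=0, t=1
q=1: r=1, s=1, t=-1   [134*(1) + 133*(-1) = 1]
q=133: r=0, s=-133, t=134   [134*(-133) + 133*(134) = 0]
GCD = 1 with t = -1, so 133*(-1) ≡ 1 (mod 134)
Inverse = -1 mod 134 = 133
Check: 133 * 133 = 17689 ≡ 1 (mod 134)

133^(-1) ≡ 133 (mod 134)


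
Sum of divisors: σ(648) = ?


Divisors of 648: 1, 2, 3, 4, 6, 8, 9, 12, 18, 24, 27, 36, 54, 72, 81, 108, 162, 216, 324, 648
Sum = 1 + 2 + 3 + 4 + 6 + 8 + 9 + 12 + 18 + 24 + 27 + 36 + 54 + 72 + 81 + 108 + 162 + 216 + 324 + 648 = 1815

σ(648) = 1815


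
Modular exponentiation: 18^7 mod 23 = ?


18^1 mod 23 = 18
18^2 mod 23 = 2
18^3 mod 23 = 13
18^4 mod 23 = 4
18^5 mod 23 = 3
18^6 mod 23 = 8
18^7 mod 23 = 6


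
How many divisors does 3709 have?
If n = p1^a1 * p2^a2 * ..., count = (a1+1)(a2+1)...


3709 = 3709^1
d(3709) = (1+1) = 2

2 divisors


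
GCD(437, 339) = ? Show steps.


437 = 1 * 339 + 98
339 = 3 * 98 + 45
98 = 2 * 45 + 8
45 = 5 * 8 + 5
8 = 1 * 5 + 3
5 = 1 * 3 + 2
3 = 1 * 2 + 1
2 = 2 * 1 + 0
GCD = 1


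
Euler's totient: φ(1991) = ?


1991 = 11 × 181
Prime factors: 11, 181
φ(1991) = 1991 × (1-1/11) × (1-1/181)
= 1991 × 10/11 × 180/181 = 1800

φ(1991) = 1800


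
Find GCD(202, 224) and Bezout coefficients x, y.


Tabular extended Euclidean (each row: r = 202*s + 224*t):
r=202, s=1, t=0
r=224, s=0, t=1
q=0: r=202, s=1, t=0   [202*(1) + 224*(0) = 202]
q=1: r=22, s=-1, t=1   [202*(-1) + 224*(1) = 22]
q=9: r=4, s=10, t=-9   [202*(10) + 224*(-9) = 4]
q=5: r=2, s=-51, t=46   [202*(-51) + 224*(46) = 2]
q=2: r=0, s=112, t=-101   [202*(112) + 224*(-101) = 0]
GCD = 2; from the row with r=2: x=-51, y=46
Check: 202*(-51) + 224*(46) = -10302 + 10304 = 2

GCD = 2, x = -51, y = 46


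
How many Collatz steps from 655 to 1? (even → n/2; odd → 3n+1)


655 → 1966 → 983 → 2950 → 1475 → 4426 → 2213 → 6640 → 3320 → 1660 → 830 → 415 → 1246 → 623 → 1870 → 935 → 2806 → 1403 → 4210 → 2105 → 6316 → 3158 → 1579 → 4738 → 2369 → 7108 → 3554 → 1777 → 5332 → 2666 → 1333 → 4000 → 2000 → 1000 → 500 → 250 → 125 → 376 → 188 → 94 → 47 → 142 → 71 → 214 → 107 → 322 → 161 → 484 → 242 → 121 → 364 → 182 → 91 → 274 → 137 → 412 → 206 → 103 → 310 → 155 → 466 → 233 → 700 → 350 → 175 → 526 → 263 → 790 → 395 → 1186 → 593 → 1780 → 890 → 445 → 1336 → 668 → 334 → 167 → 502 → 251 → 754 → 377 → 1132 → 566 → 283 → 850 → 425 → 1276 → 638 → 319 → 958 → 479 → 1438 → 719 → 2158 → 1079 → 3238 → 1619 → 4858 → 2429 → 7288 → 3644 → 1822 → 911 → 2734 → 1367 → 4102 → 2051 → 6154 → 3077 → 9232 → 4616 → 2308 → 1154 → 577 → 1732 → 866 → 433 → 1300 → 650 → 325 → 976 → 488 → 244 → 122 → 61 → 184 → 92 → 46 → 23 → 70 → 35 → 106 → 53 → 160 → 80 → 40 → 20 → 10 → 5 → 16 → 8 → 4 → 2 → 1
Total steps = 144

144 steps


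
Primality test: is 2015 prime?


2015 / 5 = 403 (exact division)
2015 is NOT prime.

No, 2015 is not prime


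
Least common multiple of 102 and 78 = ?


GCD(102, 78) = 6
LCM = 102*78/6 = 7956/6 = 1326

LCM = 1326


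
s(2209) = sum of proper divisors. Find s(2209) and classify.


Proper divisors: 1, 47
Sum = 1 + 47 = 48
48 < 2209 → deficient

s(2209) = 48 (deficient)


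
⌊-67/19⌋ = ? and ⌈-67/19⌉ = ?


-67/19 = -3.5263
floor = -4
ceil = -3

floor = -4, ceil = -3


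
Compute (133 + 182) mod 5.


133 + 182 = 315
315 mod 5 = 0


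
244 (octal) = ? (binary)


244 (base 8) = 164 (decimal)
164 (decimal) = 10100100 (base 2)


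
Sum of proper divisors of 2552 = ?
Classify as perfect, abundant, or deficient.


Proper divisors: 1, 2, 4, 8, 11, 22, 29, 44, 58, 88, 116, 232, 319, 638, 1276
Sum = 1 + 2 + 4 + 8 + 11 + 22 + 29 + 44 + 58 + 88 + 116 + 232 + 319 + 638 + 1276 = 2848
2848 > 2552 → abundant

s(2552) = 2848 (abundant)


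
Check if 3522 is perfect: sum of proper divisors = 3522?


Proper divisors of 3522: 1, 2, 3, 6, 587, 1174, 1761
Sum = 1 + 2 + 3 + 6 + 587 + 1174 + 1761 = 3534

No, 3522 is not perfect (3534 ≠ 3522)


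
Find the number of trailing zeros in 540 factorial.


floor(540/5) = 108
floor(540/25) = 21
floor(540/125) = 4
Total = 133

133 trailing zeros


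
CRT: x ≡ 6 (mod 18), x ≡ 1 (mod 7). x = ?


M = 18*7 = 126
M1 = M/18 = 7, M2 = M/7 = 18
M1^(-1) mod 18 = 13, M2^(-1) mod 7 = 2
x = 6*7*13 + 1*18*2 = 582
582 mod 126 = 78
Check: 78 mod 18 = 6 ✓, 78 mod 7 = 1 ✓

x ≡ 78 (mod 126)


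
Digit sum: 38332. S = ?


3 + 8 + 3 + 3 + 2 = 19


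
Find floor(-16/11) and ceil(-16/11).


-16/11 = -1.4545
floor = -2
ceil = -1

floor = -2, ceil = -1


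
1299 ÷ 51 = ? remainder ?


1299 = 51 * 25 + 24
Check: 1275 + 24 = 1299

q = 25, r = 24


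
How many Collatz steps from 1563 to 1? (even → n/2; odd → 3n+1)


1563 → 4690 → 2345 → 7036 → 3518 → 1759 → 5278 → 2639 → 7918 → 3959 → 11878 → 5939 → 17818 → 8909 → 26728 → 13364 → 6682 → 3341 → 10024 → 5012 → 2506 → 1253 → 3760 → 1880 → 940 → 470 → 235 → 706 → 353 → 1060 → 530 → 265 → 796 → 398 → 199 → 598 → 299 → 898 → 449 → 1348 → 674 → 337 → 1012 → 506 → 253 → 760 → 380 → 190 → 95 → 286 → 143 → 430 → 215 → 646 → 323 → 970 → 485 → 1456 → 728 → 364 → 182 → 91 → 274 → 137 → 412 → 206 → 103 → 310 → 155 → 466 → 233 → 700 → 350 → 175 → 526 → 263 → 790 → 395 → 1186 → 593 → 1780 → 890 → 445 → 1336 → 668 → 334 → 167 → 502 → 251 → 754 → 377 → 1132 → 566 → 283 → 850 → 425 → 1276 → 638 → 319 → 958 → 479 → 1438 → 719 → 2158 → 1079 → 3238 → 1619 → 4858 → 2429 → 7288 → 3644 → 1822 → 911 → 2734 → 1367 → 4102 → 2051 → 6154 → 3077 → 9232 → 4616 → 2308 → 1154 → 577 → 1732 → 866 → 433 → 1300 → 650 → 325 → 976 → 488 → 244 → 122 → 61 → 184 → 92 → 46 → 23 → 70 → 35 → 106 → 53 → 160 → 80 → 40 → 20 → 10 → 5 → 16 → 8 → 4 → 2 → 1
Total steps = 153

153 steps


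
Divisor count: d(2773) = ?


2773 = 47^1 × 59^1
d(2773) = (1+1) × (1+1) = 4

4 divisors


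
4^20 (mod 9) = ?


4^1 mod 9 = 4
4^2 mod 9 = 7
4^3 mod 9 = 1
4^4 mod 9 = 4
4^5 mod 9 = 7
4^6 mod 9 = 1
4^7 mod 9 = 4
4^8 mod 9 = 7
4^9 mod 9 = 1
4^10 mod 9 = 4
4^11 mod 9 = 7
4^12 mod 9 = 1
4^13 mod 9 = 4
4^14 mod 9 = 7
4^15 mod 9 = 1
4^16 mod 9 = 4
4^17 mod 9 = 7
4^18 mod 9 = 1
4^19 mod 9 = 4
4^20 mod 9 = 7


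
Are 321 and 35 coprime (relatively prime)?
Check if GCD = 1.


Euclidean algorithm:
321 = 9 * 35 + 6
35 = 5 * 6 + 5
6 = 1 * 5 + 1
5 = 5 * 1 + 0
GCD(321, 35) = 1

Yes, coprime (GCD = 1)


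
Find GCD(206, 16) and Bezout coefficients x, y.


Tabular extended Euclidean (each row: r = 206*s + 16*t):
r=206, s=1, t=0
r=16, s=0, t=1
q=12: r=14, s=1, t=-12   [206*(1) + 16*(-12) = 14]
q=1: r=2, s=-1, t=13   [206*(-1) + 16*(13) = 2]
q=7: r=0, s=8, t=-103   [206*(8) + 16*(-103) = 0]
GCD = 2; from the row with r=2: x=-1, y=13
Check: 206*(-1) + 16*(13) = -206 + 208 = 2

GCD = 2, x = -1, y = 13


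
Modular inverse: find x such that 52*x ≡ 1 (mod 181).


Use the extended Euclidean algorithm on (181, 52); each row r = 181*s + 52*t:
r=181, s=1, t=0
r=52, s=0, t=1
q=3: r=25, s=1, t=-3   [181*(1) + 52*(-3) = 25]
q=2: r=2, s=-2, t=7   [181*(-2) + 52*(7) = 2]
q=12: r=1, s=25, t=-87   [181*(25) + 52*(-87) = 1]
q=2: r=0, s=-52, t=181   [181*(-52) + 52*(181) = 0]
GCD = 1 with t = -87, so 52*(-87) ≡ 1 (mod 181)
Inverse = -87 mod 181 = 94
Check: 52 * 94 = 4888 ≡ 1 (mod 181)

52^(-1) ≡ 94 (mod 181)


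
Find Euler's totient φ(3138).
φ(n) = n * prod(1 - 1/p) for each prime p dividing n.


3138 = 2 × 3 × 523
Prime factors: 2, 3, 523
φ(3138) = 3138 × (1-1/2) × (1-1/3) × (1-1/523)
= 3138 × 1/2 × 2/3 × 522/523 = 1044

φ(3138) = 1044


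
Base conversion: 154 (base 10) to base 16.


154 (base 10) = 154 (decimal)
154 (decimal) = 9A (base 16)


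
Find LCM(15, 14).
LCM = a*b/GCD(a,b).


GCD(15, 14) = 1
LCM = 15*14/1 = 210/1 = 210

LCM = 210


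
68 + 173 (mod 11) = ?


68 + 173 = 241
241 mod 11 = 10


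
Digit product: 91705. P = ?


9 × 1 × 7 × 0 × 5 = 0


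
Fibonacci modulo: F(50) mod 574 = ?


F(k) mod 574 for k=1..50:
1, 1, 2, 3, 5, 8, 13, 21, 34, 55, 89, 144, 233, 377, 36, 413, 449, 288, 163, 451, 40, 491, 531, 448, 405, 279, 110, 389, 499, 314, 239, 553, 218, 197, 415, 38, 453, 491, 370, 287, 83, 370, 453, 249, 128, 377, 505, 308, 239, 547
F(50) mod 574 = 547


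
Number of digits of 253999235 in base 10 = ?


253999235 has 9 digits in base 10
floor(log10(253999235)) + 1 = floor(8.4048) + 1 = 9

9 digits (base 10)


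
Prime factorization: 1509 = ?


1509 / 3 = 503
503 / 503 = 1
1509 = 3 × 503


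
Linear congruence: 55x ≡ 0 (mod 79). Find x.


GCD(55, 79) = 1, unique solution
a^(-1) mod 79 = 23
x = 23 * 0 mod 79 = 0

x ≡ 0 (mod 79)


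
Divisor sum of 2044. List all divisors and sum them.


Divisors of 2044: 1, 2, 4, 7, 14, 28, 73, 146, 292, 511, 1022, 2044
Sum = 1 + 2 + 4 + 7 + 14 + 28 + 73 + 146 + 292 + 511 + 1022 + 2044 = 4144

σ(2044) = 4144


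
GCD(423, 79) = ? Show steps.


423 = 5 * 79 + 28
79 = 2 * 28 + 23
28 = 1 * 23 + 5
23 = 4 * 5 + 3
5 = 1 * 3 + 2
3 = 1 * 2 + 1
2 = 2 * 1 + 0
GCD = 1


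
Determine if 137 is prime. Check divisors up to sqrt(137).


Check divisors up to sqrt(137) = 11.7047
No divisors found.
137 is prime.

Yes, 137 is prime


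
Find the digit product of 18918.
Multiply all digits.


1 × 8 × 9 × 1 × 8 = 576


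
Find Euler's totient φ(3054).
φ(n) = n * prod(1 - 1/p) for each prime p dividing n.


3054 = 2 × 3 × 509
Prime factors: 2, 3, 509
φ(3054) = 3054 × (1-1/2) × (1-1/3) × (1-1/509)
= 3054 × 1/2 × 2/3 × 508/509 = 1016

φ(3054) = 1016


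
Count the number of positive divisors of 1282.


1282 = 2^1 × 641^1
d(1282) = (1+1) × (1+1) = 4

4 divisors


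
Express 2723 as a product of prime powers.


2723 / 7 = 389
389 / 389 = 1
2723 = 7 × 389


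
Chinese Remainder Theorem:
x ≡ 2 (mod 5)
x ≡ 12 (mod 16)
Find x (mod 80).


M = 5*16 = 80
M1 = M/5 = 16, M2 = M/16 = 5
M1^(-1) mod 5 = 1, M2^(-1) mod 16 = 13
x = 2*16*1 + 12*5*13 = 812
812 mod 80 = 12
Check: 12 mod 5 = 2 ✓, 12 mod 16 = 12 ✓

x ≡ 12 (mod 80)


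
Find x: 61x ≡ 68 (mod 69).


GCD(61, 69) = 1, unique solution
a^(-1) mod 69 = 43
x = 43 * 68 mod 69 = 26

x ≡ 26 (mod 69)


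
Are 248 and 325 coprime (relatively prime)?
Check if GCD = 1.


Euclidean algorithm:
325 = 1 * 248 + 77
248 = 3 * 77 + 17
77 = 4 * 17 + 9
17 = 1 * 9 + 8
9 = 1 * 8 + 1
8 = 8 * 1 + 0
GCD(248, 325) = 1

Yes, coprime (GCD = 1)


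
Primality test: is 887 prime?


Check divisors up to sqrt(887) = 29.7825
No divisors found.
887 is prime.

Yes, 887 is prime


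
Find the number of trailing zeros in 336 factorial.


floor(336/5) = 67
floor(336/25) = 13
floor(336/125) = 2
Total = 82

82 trailing zeros


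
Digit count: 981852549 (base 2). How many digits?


981852549 in base 2 = 111010100001011110000110000101
Number of digits = 30

30 digits (base 2)


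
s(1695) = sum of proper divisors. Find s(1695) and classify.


Proper divisors: 1, 3, 5, 15, 113, 339, 565
Sum = 1 + 3 + 5 + 15 + 113 + 339 + 565 = 1041
1041 < 1695 → deficient

s(1695) = 1041 (deficient)


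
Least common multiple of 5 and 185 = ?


GCD(5, 185) = 5
LCM = 5*185/5 = 925/5 = 185

LCM = 185


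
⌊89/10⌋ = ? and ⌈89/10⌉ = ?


89/10 = 8.9000
floor = 8
ceil = 9

floor = 8, ceil = 9


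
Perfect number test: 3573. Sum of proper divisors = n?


Proper divisors of 3573: 1, 3, 9, 397, 1191
Sum = 1 + 3 + 9 + 397 + 1191 = 1601

No, 3573 is not perfect (1601 ≠ 3573)


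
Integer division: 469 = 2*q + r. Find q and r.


469 = 2 * 234 + 1
Check: 468 + 1 = 469

q = 234, r = 1


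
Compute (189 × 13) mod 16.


189 × 13 = 2457
2457 mod 16 = 9


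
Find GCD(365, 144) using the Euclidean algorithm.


365 = 2 * 144 + 77
144 = 1 * 77 + 67
77 = 1 * 67 + 10
67 = 6 * 10 + 7
10 = 1 * 7 + 3
7 = 2 * 3 + 1
3 = 3 * 1 + 0
GCD = 1


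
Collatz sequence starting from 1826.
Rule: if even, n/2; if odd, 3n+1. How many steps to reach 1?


1826 → 913 → 2740 → 1370 → 685 → 2056 → 1028 → 514 → 257 → 772 → 386 → 193 → 580 → 290 → 145 → 436 → 218 → 109 → 328 → 164 → 82 → 41 → 124 → 62 → 31 → 94 → 47 → 142 → 71 → 214 → 107 → 322 → 161 → 484 → 242 → 121 → 364 → 182 → 91 → 274 → 137 → 412 → 206 → 103 → 310 → 155 → 466 → 233 → 700 → 350 → 175 → 526 → 263 → 790 → 395 → 1186 → 593 → 1780 → 890 → 445 → 1336 → 668 → 334 → 167 → 502 → 251 → 754 → 377 → 1132 → 566 → 283 → 850 → 425 → 1276 → 638 → 319 → 958 → 479 → 1438 → 719 → 2158 → 1079 → 3238 → 1619 → 4858 → 2429 → 7288 → 3644 → 1822 → 911 → 2734 → 1367 → 4102 → 2051 → 6154 → 3077 → 9232 → 4616 → 2308 → 1154 → 577 → 1732 → 866 → 433 → 1300 → 650 → 325 → 976 → 488 → 244 → 122 → 61 → 184 → 92 → 46 → 23 → 70 → 35 → 106 → 53 → 160 → 80 → 40 → 20 → 10 → 5 → 16 → 8 → 4 → 2 → 1
Total steps = 130

130 steps


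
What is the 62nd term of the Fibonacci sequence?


Sequence: 1, 1, 2, 3, 5, 8, 13, 21, 34, 55, 89, 144, 233, 377, 610, 987, 1597, 2584, 4181, 6765, 10946, 17711, 28657, 46368, 75025, 121393, 196418, 317811, 514229, 832040, 1346269, 2178309, 3524578, 5702887, 9227465, 14930352, 24157817, 39088169, 63245986, 102334155, 165580141, 267914296, 433494437, 701408733, 1134903170, 1836311903, 2971215073, 4807526976, 7778742049, 12586269025, 20365011074, 32951280099, 53316291173, 86267571272, 139583862445, 225851433717, 365435296162, 591286729879, 956722026041, 1548008755920, 2504730781961, 4052739537881
F(62) = 4052739537881


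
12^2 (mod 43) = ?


12^1 mod 43 = 12
12^2 mod 43 = 15


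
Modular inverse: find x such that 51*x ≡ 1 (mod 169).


Use the extended Euclidean algorithm on (169, 51); each row r = 169*s + 51*t:
r=169, s=1, t=0
r=51, s=0, t=1
q=3: r=16, s=1, t=-3   [169*(1) + 51*(-3) = 16]
q=3: r=3, s=-3, t=10   [169*(-3) + 51*(10) = 3]
q=5: r=1, s=16, t=-53   [169*(16) + 51*(-53) = 1]
q=3: r=0, s=-51, t=169   [169*(-51) + 51*(169) = 0]
GCD = 1 with t = -53, so 51*(-53) ≡ 1 (mod 169)
Inverse = -53 mod 169 = 116
Check: 51 * 116 = 5916 ≡ 1 (mod 169)

51^(-1) ≡ 116 (mod 169)


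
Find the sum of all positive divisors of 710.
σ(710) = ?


Divisors of 710: 1, 2, 5, 10, 71, 142, 355, 710
Sum = 1 + 2 + 5 + 10 + 71 + 142 + 355 + 710 = 1296

σ(710) = 1296


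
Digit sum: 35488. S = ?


3 + 5 + 4 + 8 + 8 = 28


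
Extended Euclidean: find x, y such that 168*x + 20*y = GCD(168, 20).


Tabular extended Euclidean (each row: r = 168*s + 20*t):
r=168, s=1, t=0
r=20, s=0, t=1
q=8: r=8, s=1, t=-8   [168*(1) + 20*(-8) = 8]
q=2: r=4, s=-2, t=17   [168*(-2) + 20*(17) = 4]
q=2: r=0, s=5, t=-42   [168*(5) + 20*(-42) = 0]
GCD = 4; from the row with r=4: x=-2, y=17
Check: 168*(-2) + 20*(17) = -336 + 340 = 4

GCD = 4, x = -2, y = 17


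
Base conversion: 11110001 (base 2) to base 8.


11110001 (base 2) = 241 (decimal)
241 (decimal) = 361 (base 8)


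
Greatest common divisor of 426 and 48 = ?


426 = 8 * 48 + 42
48 = 1 * 42 + 6
42 = 7 * 6 + 0
GCD = 6


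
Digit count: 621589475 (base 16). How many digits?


621589475 in base 16 = 250CB3E3
Number of digits = 8

8 digits (base 16)


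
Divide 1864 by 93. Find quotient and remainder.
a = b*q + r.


1864 = 93 * 20 + 4
Check: 1860 + 4 = 1864

q = 20, r = 4


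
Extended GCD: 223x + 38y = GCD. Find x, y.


Tabular extended Euclidean (each row: r = 223*s + 38*t):
r=223, s=1, t=0
r=38, s=0, t=1
q=5: r=33, s=1, t=-5   [223*(1) + 38*(-5) = 33]
q=1: r=5, s=-1, t=6   [223*(-1) + 38*(6) = 5]
q=6: r=3, s=7, t=-41   [223*(7) + 38*(-41) = 3]
q=1: r=2, s=-8, t=47   [223*(-8) + 38*(47) = 2]
q=1: r=1, s=15, t=-88   [223*(15) + 38*(-88) = 1]
q=2: r=0, s=-38, t=223   [223*(-38) + 38*(223) = 0]
GCD = 1; from the row with r=1: x=15, y=-88
Check: 223*(15) + 38*(-88) = 3345 - 3344 = 1

GCD = 1, x = 15, y = -88


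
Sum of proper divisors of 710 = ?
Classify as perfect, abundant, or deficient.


Proper divisors: 1, 2, 5, 10, 71, 142, 355
Sum = 1 + 2 + 5 + 10 + 71 + 142 + 355 = 586
586 < 710 → deficient

s(710) = 586 (deficient)


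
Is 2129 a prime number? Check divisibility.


Check divisors up to sqrt(2129) = 46.1411
No divisors found.
2129 is prime.

Yes, 2129 is prime


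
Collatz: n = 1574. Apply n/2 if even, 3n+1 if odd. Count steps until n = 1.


1574 → 787 → 2362 → 1181 → 3544 → 1772 → 886 → 443 → 1330 → 665 → 1996 → 998 → 499 → 1498 → 749 → 2248 → 1124 → 562 → 281 → 844 → 422 → 211 → 634 → 317 → 952 → 476 → 238 → 119 → 358 → 179 → 538 → 269 → 808 → 404 → 202 → 101 → 304 → 152 → 76 → 38 → 19 → 58 → 29 → 88 → 44 → 22 → 11 → 34 → 17 → 52 → 26 → 13 → 40 → 20 → 10 → 5 → 16 → 8 → 4 → 2 → 1
Total steps = 60

60 steps


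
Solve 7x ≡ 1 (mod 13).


GCD(7, 13) = 1, unique solution
a^(-1) mod 13 = 2
x = 2 * 1 mod 13 = 2

x ≡ 2 (mod 13)


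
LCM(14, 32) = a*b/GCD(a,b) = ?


GCD(14, 32) = 2
LCM = 14*32/2 = 448/2 = 224

LCM = 224


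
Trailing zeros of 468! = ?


floor(468/5) = 93
floor(468/25) = 18
floor(468/125) = 3
Total = 114

114 trailing zeros


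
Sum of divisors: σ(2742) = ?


Divisors of 2742: 1, 2, 3, 6, 457, 914, 1371, 2742
Sum = 1 + 2 + 3 + 6 + 457 + 914 + 1371 + 2742 = 5496

σ(2742) = 5496


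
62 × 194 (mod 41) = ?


62 × 194 = 12028
12028 mod 41 = 15


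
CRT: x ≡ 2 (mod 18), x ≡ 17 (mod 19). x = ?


M = 18*19 = 342
M1 = M/18 = 19, M2 = M/19 = 18
M1^(-1) mod 18 = 1, M2^(-1) mod 19 = 18
x = 2*19*1 + 17*18*18 = 5546
5546 mod 342 = 74
Check: 74 mod 18 = 2 ✓, 74 mod 19 = 17 ✓

x ≡ 74 (mod 342)


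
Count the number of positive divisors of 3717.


3717 = 3^2 × 7^1 × 59^1
d(3717) = (2+1) × (1+1) × (1+1) = 12

12 divisors


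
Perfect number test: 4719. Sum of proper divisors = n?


Proper divisors of 4719: 1, 3, 11, 13, 33, 39, 121, 143, 363, 429, 1573
Sum = 1 + 3 + 11 + 13 + 33 + 39 + 121 + 143 + 363 + 429 + 1573 = 2729

No, 4719 is not perfect (2729 ≠ 4719)


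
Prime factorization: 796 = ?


796 / 2 = 398
398 / 2 = 199
199 / 199 = 1
796 = 2^2 × 199


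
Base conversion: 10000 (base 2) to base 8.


10000 (base 2) = 16 (decimal)
16 (decimal) = 20 (base 8)


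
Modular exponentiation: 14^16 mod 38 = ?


14^1 mod 38 = 14
14^2 mod 38 = 6
14^3 mod 38 = 8
14^4 mod 38 = 36
14^5 mod 38 = 10
14^6 mod 38 = 26
14^7 mod 38 = 22
14^8 mod 38 = 4
14^9 mod 38 = 18
14^10 mod 38 = 24
14^11 mod 38 = 32
14^12 mod 38 = 30
14^13 mod 38 = 2
14^14 mod 38 = 28
14^15 mod 38 = 12
14^16 mod 38 = 16


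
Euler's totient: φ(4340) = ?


4340 = 2^2 × 5 × 7 × 31
Prime factors: 2, 5, 7, 31
φ(4340) = 4340 × (1-1/2) × (1-1/5) × (1-1/7) × (1-1/31)
= 4340 × 1/2 × 4/5 × 6/7 × 30/31 = 1440

φ(4340) = 1440


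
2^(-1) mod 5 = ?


Use the extended Euclidean algorithm on (5, 2); each row r = 5*s + 2*t:
r=5, s=1, t=0
r=2, s=0, t=1
q=2: r=1, s=1, t=-2   [5*(1) + 2*(-2) = 1]
q=2: r=0, s=-2, t=5   [5*(-2) + 2*(5) = 0]
GCD = 1 with t = -2, so 2*(-2) ≡ 1 (mod 5)
Inverse = -2 mod 5 = 3
Check: 2 * 3 = 6 ≡ 1 (mod 5)

2^(-1) ≡ 3 (mod 5)


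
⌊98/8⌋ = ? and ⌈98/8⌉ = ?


98/8 = 12.2500
floor = 12
ceil = 13

floor = 12, ceil = 13


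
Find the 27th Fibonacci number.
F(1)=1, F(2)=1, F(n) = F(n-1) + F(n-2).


Sequence: 1, 1, 2, 3, 5, 8, 13, 21, 34, 55, 89, 144, 233, 377, 610, 987, 1597, 2584, 4181, 6765, 10946, 17711, 28657, 46368, 75025, 121393, 196418
F(27) = 196418


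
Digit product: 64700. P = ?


6 × 4 × 7 × 0 × 0 = 0


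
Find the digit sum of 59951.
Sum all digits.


5 + 9 + 9 + 5 + 1 = 29


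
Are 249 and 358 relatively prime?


Euclidean algorithm:
358 = 1 * 249 + 109
249 = 2 * 109 + 31
109 = 3 * 31 + 16
31 = 1 * 16 + 15
16 = 1 * 15 + 1
15 = 15 * 1 + 0
GCD(249, 358) = 1

Yes, coprime (GCD = 1)


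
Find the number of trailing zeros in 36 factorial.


floor(36/5) = 7
floor(36/25) = 1
Total = 8

8 trailing zeros


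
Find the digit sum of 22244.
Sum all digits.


2 + 2 + 2 + 4 + 4 = 14


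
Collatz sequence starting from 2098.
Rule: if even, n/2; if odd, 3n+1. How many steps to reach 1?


2098 → 1049 → 3148 → 1574 → 787 → 2362 → 1181 → 3544 → 1772 → 886 → 443 → 1330 → 665 → 1996 → 998 → 499 → 1498 → 749 → 2248 → 1124 → 562 → 281 → 844 → 422 → 211 → 634 → 317 → 952 → 476 → 238 → 119 → 358 → 179 → 538 → 269 → 808 → 404 → 202 → 101 → 304 → 152 → 76 → 38 → 19 → 58 → 29 → 88 → 44 → 22 → 11 → 34 → 17 → 52 → 26 → 13 → 40 → 20 → 10 → 5 → 16 → 8 → 4 → 2 → 1
Total steps = 63

63 steps


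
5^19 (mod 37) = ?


5^1 mod 37 = 5
5^2 mod 37 = 25
5^3 mod 37 = 14
5^4 mod 37 = 33
5^5 mod 37 = 17
5^6 mod 37 = 11
5^7 mod 37 = 18
5^8 mod 37 = 16
5^9 mod 37 = 6
5^10 mod 37 = 30
5^11 mod 37 = 2
5^12 mod 37 = 10
5^13 mod 37 = 13
5^14 mod 37 = 28
5^15 mod 37 = 29
5^16 mod 37 = 34
5^17 mod 37 = 22
5^18 mod 37 = 36
5^19 mod 37 = 32


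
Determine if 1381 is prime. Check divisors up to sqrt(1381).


Check divisors up to sqrt(1381) = 37.1618
No divisors found.
1381 is prime.

Yes, 1381 is prime


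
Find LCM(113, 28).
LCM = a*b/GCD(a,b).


GCD(113, 28) = 1
LCM = 113*28/1 = 3164/1 = 3164

LCM = 3164


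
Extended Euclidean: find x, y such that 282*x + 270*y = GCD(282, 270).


Tabular extended Euclidean (each row: r = 282*s + 270*t):
r=282, s=1, t=0
r=270, s=0, t=1
q=1: r=12, s=1, t=-1   [282*(1) + 270*(-1) = 12]
q=22: r=6, s=-22, t=23   [282*(-22) + 270*(23) = 6]
q=2: r=0, s=45, t=-47   [282*(45) + 270*(-47) = 0]
GCD = 6; from the row with r=6: x=-22, y=23
Check: 282*(-22) + 270*(23) = -6204 + 6210 = 6

GCD = 6, x = -22, y = 23


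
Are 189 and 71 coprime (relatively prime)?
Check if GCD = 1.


Euclidean algorithm:
189 = 2 * 71 + 47
71 = 1 * 47 + 24
47 = 1 * 24 + 23
24 = 1 * 23 + 1
23 = 23 * 1 + 0
GCD(189, 71) = 1

Yes, coprime (GCD = 1)


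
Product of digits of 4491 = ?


4 × 4 × 9 × 1 = 144


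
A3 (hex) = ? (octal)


A3 (base 16) = 163 (decimal)
163 (decimal) = 243 (base 8)


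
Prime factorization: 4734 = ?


4734 / 2 = 2367
2367 / 3 = 789
789 / 3 = 263
263 / 263 = 1
4734 = 2 × 3^2 × 263


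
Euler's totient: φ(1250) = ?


1250 = 2 × 5^4
Prime factors: 2, 5
φ(1250) = 1250 × (1-1/2) × (1-1/5)
= 1250 × 1/2 × 4/5 = 500

φ(1250) = 500


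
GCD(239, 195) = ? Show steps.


239 = 1 * 195 + 44
195 = 4 * 44 + 19
44 = 2 * 19 + 6
19 = 3 * 6 + 1
6 = 6 * 1 + 0
GCD = 1


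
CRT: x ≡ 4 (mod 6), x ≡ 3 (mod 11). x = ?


M = 6*11 = 66
M1 = M/6 = 11, M2 = M/11 = 6
M1^(-1) mod 6 = 5, M2^(-1) mod 11 = 2
x = 4*11*5 + 3*6*2 = 256
256 mod 66 = 58
Check: 58 mod 6 = 4 ✓, 58 mod 11 = 3 ✓

x ≡ 58 (mod 66)


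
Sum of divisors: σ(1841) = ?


Divisors of 1841: 1, 7, 263, 1841
Sum = 1 + 7 + 263 + 1841 = 2112

σ(1841) = 2112


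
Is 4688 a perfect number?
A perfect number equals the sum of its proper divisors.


Proper divisors of 4688: 1, 2, 4, 8, 16, 293, 586, 1172, 2344
Sum = 1 + 2 + 4 + 8 + 16 + 293 + 586 + 1172 + 2344 = 4426

No, 4688 is not perfect (4426 ≠ 4688)


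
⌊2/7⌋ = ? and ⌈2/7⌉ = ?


2/7 = 0.2857
floor = 0
ceil = 1

floor = 0, ceil = 1


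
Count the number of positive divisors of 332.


332 = 2^2 × 83^1
d(332) = (2+1) × (1+1) = 6

6 divisors


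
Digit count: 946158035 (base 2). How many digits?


946158035 in base 2 = 111000011001010011100111010011
Number of digits = 30

30 digits (base 2)


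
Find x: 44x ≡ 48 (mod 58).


GCD(44, 58) = 2 divides 48
Divide: 22x ≡ 24 (mod 29)
x ≡ 9 (mod 29)


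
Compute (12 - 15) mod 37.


12 - 15 = -3
-3 mod 37 = 34


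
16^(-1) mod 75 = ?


Use the extended Euclidean algorithm on (75, 16); each row r = 75*s + 16*t:
r=75, s=1, t=0
r=16, s=0, t=1
q=4: r=11, s=1, t=-4   [75*(1) + 16*(-4) = 11]
q=1: r=5, s=-1, t=5   [75*(-1) + 16*(5) = 5]
q=2: r=1, s=3, t=-14   [75*(3) + 16*(-14) = 1]
q=5: r=0, s=-16, t=75   [75*(-16) + 16*(75) = 0]
GCD = 1 with t = -14, so 16*(-14) ≡ 1 (mod 75)
Inverse = -14 mod 75 = 61
Check: 16 * 61 = 976 ≡ 1 (mod 75)

16^(-1) ≡ 61 (mod 75)


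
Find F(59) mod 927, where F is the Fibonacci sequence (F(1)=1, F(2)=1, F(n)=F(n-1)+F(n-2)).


F(k) mod 927 for k=1..59:
1, 1, 2, 3, 5, 8, 13, 21, 34, 55, 89, 144, 233, 377, 610, 60, 670, 730, 473, 276, 749, 98, 847, 18, 865, 883, 821, 777, 671, 521, 265, 786, 124, 910, 107, 90, 197, 287, 484, 771, 328, 172, 500, 672, 245, 917, 235, 225, 460, 685, 218, 903, 194, 170, 364, 534, 898, 505, 476
F(59) mod 927 = 476


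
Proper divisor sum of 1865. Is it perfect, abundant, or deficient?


Proper divisors: 1, 5, 373
Sum = 1 + 5 + 373 = 379
379 < 1865 → deficient

s(1865) = 379 (deficient)


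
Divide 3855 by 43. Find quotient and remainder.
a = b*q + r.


3855 = 43 * 89 + 28
Check: 3827 + 28 = 3855

q = 89, r = 28


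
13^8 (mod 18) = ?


13^1 mod 18 = 13
13^2 mod 18 = 7
13^3 mod 18 = 1
13^4 mod 18 = 13
13^5 mod 18 = 7
13^6 mod 18 = 1
13^7 mod 18 = 13
13^8 mod 18 = 7


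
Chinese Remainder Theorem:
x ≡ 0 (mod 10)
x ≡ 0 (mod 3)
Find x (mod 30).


M = 10*3 = 30
M1 = M/10 = 3, M2 = M/3 = 10
M1^(-1) mod 10 = 7, M2^(-1) mod 3 = 1
x = 0*3*7 + 0*10*1 = 0
0 mod 30 = 0
Check: 0 mod 10 = 0 ✓, 0 mod 3 = 0 ✓

x ≡ 0 (mod 30)


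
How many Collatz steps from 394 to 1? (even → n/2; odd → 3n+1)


394 → 197 → 592 → 296 → 148 → 74 → 37 → 112 → 56 → 28 → 14 → 7 → 22 → 11 → 34 → 17 → 52 → 26 → 13 → 40 → 20 → 10 → 5 → 16 → 8 → 4 → 2 → 1
Total steps = 27

27 steps


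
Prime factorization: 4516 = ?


4516 / 2 = 2258
2258 / 2 = 1129
1129 / 1129 = 1
4516 = 2^2 × 1129


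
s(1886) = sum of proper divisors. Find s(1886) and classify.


Proper divisors: 1, 2, 23, 41, 46, 82, 943
Sum = 1 + 2 + 23 + 41 + 46 + 82 + 943 = 1138
1138 < 1886 → deficient

s(1886) = 1138 (deficient)


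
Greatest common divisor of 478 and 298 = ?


478 = 1 * 298 + 180
298 = 1 * 180 + 118
180 = 1 * 118 + 62
118 = 1 * 62 + 56
62 = 1 * 56 + 6
56 = 9 * 6 + 2
6 = 3 * 2 + 0
GCD = 2
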